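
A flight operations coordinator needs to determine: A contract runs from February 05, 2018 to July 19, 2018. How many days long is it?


Start date: 2018-02-05
End date: 2018-07-19
Feb 2018: +24 days
Mar 2018: +31 days
Apr 2018: +30 days
... (3 more months)
Total: 164 days

164


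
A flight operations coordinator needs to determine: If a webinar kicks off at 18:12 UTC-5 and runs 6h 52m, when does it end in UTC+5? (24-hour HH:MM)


Start: 18:12 in UTC-5
Step 1 - add duration:
  minutes: 12 + 52 = 64 (carry 1h)
  hours: 18 + 6 + 1 = 25
  end in UTC-5: 01:04
Step 2 - convert UTC-5 -> UTC+5:
  offset difference: 5 - (-5) = 10 hours
  1 + (10) = 11 -> mod 24 = 11
Result: 11:04 in UTC+5

11:04


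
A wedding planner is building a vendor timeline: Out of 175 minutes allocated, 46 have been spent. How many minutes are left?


Total budget: 175 minutes
Time used: 46 minutes
Remaining: 175 - 46 = 129 minutes
Percent used: 26.3%
Percent remaining: 73.7%

129


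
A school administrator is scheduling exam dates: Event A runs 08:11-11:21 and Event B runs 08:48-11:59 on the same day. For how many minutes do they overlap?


Interval A: [491, 681] minutes from midnight
Interval B: [528, 719] minutes from midnight
Overlap start = max(491, 528) = 528
Overlap end = min(681, 719) = 681
Overlap = 681 - 528 = 153 minutes

153


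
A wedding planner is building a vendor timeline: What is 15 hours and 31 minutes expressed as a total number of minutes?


Hours: 15
Minutes: 31
Convert hours to minutes: 15 x 60 = 900
Add remaining minutes: 900 + 31 = 931

931


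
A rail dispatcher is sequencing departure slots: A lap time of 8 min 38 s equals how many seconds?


Minutes: 8
Seconds: 38
Convert minutes to seconds: 8 x 60 = 480
Add remaining seconds: 480 + 38 = 518

518


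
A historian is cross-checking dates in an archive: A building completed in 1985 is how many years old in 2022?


Birth year: 1985
Current year: 2022
Age = current year - birth year
Age = 2022 - 1985 = 37

37


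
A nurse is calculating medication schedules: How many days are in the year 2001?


Year: 2001
Check leap year rules:
Divisible by 4? No
2001 is not a leap year
Days: 365

365


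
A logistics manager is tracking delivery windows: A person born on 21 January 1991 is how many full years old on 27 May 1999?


Birth: 1991-01-21
Reference: 1999-05-27
Year difference: 1999 - 1991 = 8
Has birthday (01-21) occurred by 05-27? Yes
Age in full years: 8

8


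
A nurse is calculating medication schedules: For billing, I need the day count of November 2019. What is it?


Month: November
Year: 2019
November is a 30-day month
Total: 30 days

30


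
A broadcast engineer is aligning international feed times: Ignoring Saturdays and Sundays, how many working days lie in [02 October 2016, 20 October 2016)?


Start: 2016-10-02 (Sunday)
End (exclusive): 2016-10-20 (Thursday)
Total calendar days: 18
Full weeks: 18 // 7 = 2 -> 10 weekdays
Remaining 4 days starting on Sunday:
  Sun(-), Mon(w), Tue(w), Wed(w) -> 3 weekdays
Total business days: 10 + 3 = 13

13


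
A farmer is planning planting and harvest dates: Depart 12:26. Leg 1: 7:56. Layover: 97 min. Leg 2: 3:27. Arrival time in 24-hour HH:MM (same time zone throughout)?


Depart: 12:26
Leg 1: +476 min -> 20:22
Layover: +97 min -> 21:59
Leg 2: +207 min -> 01:26
Total travel: 780 minutes = 13h 0m
Arrival: 01:26

01:26


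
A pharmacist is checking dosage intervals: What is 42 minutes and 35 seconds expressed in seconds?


Minutes: 42
Extra seconds: 35
Seconds per minute: 60
Minutes to seconds: 42 x 60 = 2520
Total: 2520 + 35 = 2555

2555


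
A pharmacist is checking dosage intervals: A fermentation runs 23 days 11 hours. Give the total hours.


Days: 23
Extra hours: 11
Hours per day: 24
Days to hours: 23 x 24 = 552
Total: 552 + 11 = 563

563


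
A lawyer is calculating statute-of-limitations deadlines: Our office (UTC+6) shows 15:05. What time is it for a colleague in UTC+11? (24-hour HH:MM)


Local time: 15:05 at UTC+6 (offset 6h)
Target zone: UTC+11 (offset 11h)
Difference: 11 - (6) = 5 hours
Calculation: 15 + (5) = 20
Result: 20:05

20:05


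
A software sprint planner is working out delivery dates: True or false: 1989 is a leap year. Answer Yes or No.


Year: 1989
Divisible by 4? 1989 / 4 = 497.25 -> No
Not divisible by 4, so NOT a leap year

No


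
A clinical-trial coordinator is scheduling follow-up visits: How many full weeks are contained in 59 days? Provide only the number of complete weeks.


Total days: 59
Days per week: 7
Division: 59 / 7 = 8 remainder 3
Complete weeks: 8
Remaining days: 3

8


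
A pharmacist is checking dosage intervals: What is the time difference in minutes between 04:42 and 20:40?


Start time: 04:42 = 282 minutes from midnight
End time: 20:40 = 1240 minutes from midnight
Difference: 1240 - 282 = 958 minutes
That is 15 hours and 58 minutes

958


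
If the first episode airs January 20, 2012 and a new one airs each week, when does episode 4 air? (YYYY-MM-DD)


First occurrence: 2012-01-20 (occurrence 1)
Each occurrence is 7 days after the previous.
Occurrence 4 is 3 weeks after the first.
3 weeks = 21 days
2012-01-20 + 21 days = 2012-02-10

2012-02-10


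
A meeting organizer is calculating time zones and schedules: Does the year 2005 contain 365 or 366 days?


Year: 2005
Check leap year rules:
Divisible by 4? No
2005 is not a leap year
Days: 365

365


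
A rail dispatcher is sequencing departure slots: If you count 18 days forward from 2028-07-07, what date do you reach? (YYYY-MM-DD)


Start: 2028-07-07
Adding 18 days
Days remaining in July: 24
Result: 2028-07-25

2028-07-25


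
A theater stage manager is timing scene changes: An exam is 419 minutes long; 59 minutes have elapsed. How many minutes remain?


Total budget: 419 minutes
Time used: 59 minutes
Remaining: 419 - 59 = 360 minutes
Percent used: 14.1%
Percent remaining: 85.9%

360


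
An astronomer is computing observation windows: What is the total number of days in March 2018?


Month: March
Year: 2018
March is a 31-day month
Total: 31 days

31


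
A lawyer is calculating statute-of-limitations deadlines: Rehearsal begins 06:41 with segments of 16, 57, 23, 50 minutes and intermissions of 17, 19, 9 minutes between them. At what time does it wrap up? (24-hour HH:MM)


Start: 06:41 = 401 min from midnight
  after task 1 (16 min): 06:57
  after break (17 min): 07:14
  after task 2 (57 min): 08:11
  after break (19 min): 08:30
  after task 3 (23 min): 08:53
  after break (9 min): 09:02
  after task 4 (50 min): 09:52
Total elapsed: 191 minutes
End time: 09:52

09:52


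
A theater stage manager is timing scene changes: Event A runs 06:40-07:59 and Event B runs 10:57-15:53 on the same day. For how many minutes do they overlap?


Interval A: [400, 479] minutes from midnight
Interval B: [657, 953] minutes from midnight
Overlap start = max(400, 657) = 657
Overlap end = min(479, 953) = 479
End <= start, so the intervals do not overlap: 0 minutes

0


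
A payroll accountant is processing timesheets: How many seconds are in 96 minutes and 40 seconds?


Minutes: 96
Extra seconds: 40
Seconds per minute: 60
Minutes to seconds: 96 x 60 = 5760
Total: 5760 + 40 = 5800

5800


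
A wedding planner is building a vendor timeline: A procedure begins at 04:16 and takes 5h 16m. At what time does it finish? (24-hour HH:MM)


Start time: 04:16
Adding: 5 hours 16 minutes
Minutes: 16 + 16 = 32
Hours: 4 + 5 + 0 = 9
Result: 09:32

09:32


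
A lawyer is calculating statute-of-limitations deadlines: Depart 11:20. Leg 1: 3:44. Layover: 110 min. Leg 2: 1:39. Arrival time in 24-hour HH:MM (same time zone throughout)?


Depart: 11:20
Leg 1: +224 min -> 15:04
Layover: +110 min -> 16:54
Leg 2: +99 min -> 18:33
Total travel: 433 minutes = 7h 13m
Arrival: 18:33

18:33


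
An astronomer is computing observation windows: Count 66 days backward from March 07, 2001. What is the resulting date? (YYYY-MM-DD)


Start: 2001-03-07
Subtracting 66 days
Days already passed in March: 7
After going back through March: 59 more days to subtract
February 2001: 28 days, 31 remaining
January 2001 has 31 days, need 31
Result: 2000-12-31

2000-12-31


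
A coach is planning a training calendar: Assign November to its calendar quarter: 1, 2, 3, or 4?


Month: November (month 11)
Q1: January-March (months 1-3)
Q2: April-June (months 4-6)
Q3: July-September (months 7-9)
Q4: October-December (months 10-12)
Month 11 falls in Q4

4


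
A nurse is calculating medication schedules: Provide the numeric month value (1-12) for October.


Calendar month order:
9. September
10. October <--
11. November
October is month number 10

10


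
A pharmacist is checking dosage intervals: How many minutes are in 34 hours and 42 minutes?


Hours: 34
Extra minutes: 42
Minutes per hour: 60
Hours to minutes: 34 x 60 = 2040
Total: 2040 + 42 = 2082

2082


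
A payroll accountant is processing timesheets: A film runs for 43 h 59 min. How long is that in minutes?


Hours: 43
Minutes: 59
Convert hours to minutes: 43 x 60 = 2580
Add remaining minutes: 2580 + 59 = 2639

2639


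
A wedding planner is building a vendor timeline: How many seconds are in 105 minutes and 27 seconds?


Minutes: 105
Seconds: 27
Convert minutes to seconds: 105 x 60 = 6300
Add remaining seconds: 6300 + 27 = 6327

6327


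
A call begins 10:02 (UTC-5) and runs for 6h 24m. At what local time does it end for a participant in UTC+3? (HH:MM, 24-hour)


Start: 10:02 in UTC-5
Step 1 - add duration:
  minutes: 2 + 24 = 26
  hours: 10 + 6 + 0 = 16
  end in UTC-5: 16:26
Step 2 - convert UTC-5 -> UTC+3:
  offset difference: 3 - (-5) = 8 hours
  16 + (8) = 24 -> mod 24 = 0
Result: 00:26 in UTC+3

00:26


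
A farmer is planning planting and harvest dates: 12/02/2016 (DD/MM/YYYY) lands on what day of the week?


Date: 2016-02-12
January 1, 2016 is a Friday
Day of year: 43
Offset from Jan 1: 42 days
42 mod 7 = 0
Result: Friday

Friday


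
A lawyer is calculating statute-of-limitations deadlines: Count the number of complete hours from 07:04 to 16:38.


Start: 07:04
End: 16:38
Hour difference: 16 - 7 = 9 hours
Minute difference: 38 - 4 = 34 minutes
Total minutes: 574
Complete hours: 574 / 60 = 9 (remainder 34)

9


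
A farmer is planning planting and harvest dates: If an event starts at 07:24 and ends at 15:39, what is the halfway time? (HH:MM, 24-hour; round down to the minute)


Start time: 07:24 = 444 minutes from midnight
End time: 15:39 = 939 minutes from midnight
Sum: 444 + 939 = 1383
Midpoint: 1383 / 2 = 691 minutes
Convert: 691 / 60 = 11 hours, 31 minutes
Result: 11:31

11:31


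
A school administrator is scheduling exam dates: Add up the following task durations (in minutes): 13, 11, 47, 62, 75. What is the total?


Durations: 13, 11, 47, 62, 75
Running sum: 13
+ 11 = 24
+ 47 = 71
+ 62 = 133
+ 75 = 208
Total duration: 208 minutes
That is 3 hours and 28 minutes

208


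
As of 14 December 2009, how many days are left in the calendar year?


Start: December 14, 2009
End: December 31, 2009
Days left in December: 17
Total: 17 days

17


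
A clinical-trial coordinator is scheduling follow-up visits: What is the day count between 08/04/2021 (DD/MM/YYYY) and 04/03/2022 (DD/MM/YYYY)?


Start date: 2021-04-08
End date: 2022-03-04
Apr 2021: +23 days
May 2021: +31 days
Jun 2021: +30 days
... (9 more months)
Total: 330 days

330


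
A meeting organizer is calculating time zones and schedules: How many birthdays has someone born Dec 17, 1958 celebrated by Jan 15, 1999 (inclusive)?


Birth: 1958-12-17
Reference: 1999-01-15
Year difference: 1999 - 1958 = 41
Has birthday (12-17) occurred by 01-15? No
Birthday not yet reached this year -> subtract 1
Age in full years: 40

40


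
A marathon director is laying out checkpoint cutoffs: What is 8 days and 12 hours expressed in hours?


Days: 8
Extra hours: 12
Hours per day: 24
Days to hours: 8 x 24 = 192
Total: 192 + 12 = 204

204


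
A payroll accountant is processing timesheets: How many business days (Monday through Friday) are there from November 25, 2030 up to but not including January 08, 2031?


Start: 2030-11-25 (Monday)
End (exclusive): 2031-01-08 (Wednesday)
Total calendar days: 44
Full weeks: 44 // 7 = 6 -> 30 weekdays
Remaining 2 days starting on Monday:
  Mon(w), Tue(w) -> 2 weekdays
Total business days: 30 + 2 = 32

32


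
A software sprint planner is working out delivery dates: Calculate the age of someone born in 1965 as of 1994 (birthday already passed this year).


Birth year: 1965
Current year: 1994
Age = current year - birth year
Age = 1994 - 1965 = 29

29


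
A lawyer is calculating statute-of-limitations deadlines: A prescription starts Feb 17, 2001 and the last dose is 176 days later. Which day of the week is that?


Start: 2001-02-17 (Saturday)
Step 1 - find target date: add 176 days
  2001-02-17 + 176 days = 2001-08-12
Step 2 - day of week:
  176 mod 7 = 1
  Saturday + 1 days -> Sunday
Result: Sunday (2001-08-12)

Sunday


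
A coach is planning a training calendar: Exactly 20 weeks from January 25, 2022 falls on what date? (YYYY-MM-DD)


Start: 2022-01-25
Weeks to add: 20
Convert to days: 20 x 7 = 140 days
Add 140 days to 2022-01-25
Result: 2022-06-14

2022-06-14


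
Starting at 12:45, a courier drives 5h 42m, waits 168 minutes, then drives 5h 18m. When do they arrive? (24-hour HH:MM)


Depart: 12:45
Leg 1: +342 min -> 18:27
Layover: +168 min -> 21:15
Leg 2: +318 min -> 02:33
Total travel: 828 minutes = 13h 48m
Arrival: 02:33

02:33


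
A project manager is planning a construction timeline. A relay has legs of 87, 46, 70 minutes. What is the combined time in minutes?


Durations: 87, 46, 70
Running sum: 87
+ 46 = 133
+ 70 = 203
Total duration: 203 minutes
That is 3 hours and 23 minutes

203


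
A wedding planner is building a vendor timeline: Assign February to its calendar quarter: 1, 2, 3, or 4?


Month: February (month 2)
Q1: January-March (months 1-3)
Q2: April-June (months 4-6)
Q3: July-September (months 7-9)
Q4: October-December (months 10-12)
Month 2 falls in Q1

1


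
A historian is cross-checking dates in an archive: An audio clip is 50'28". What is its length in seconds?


Minutes: 50
Seconds: 28
Convert minutes to seconds: 50 x 60 = 3000
Add remaining seconds: 3000 + 28 = 3028

3028


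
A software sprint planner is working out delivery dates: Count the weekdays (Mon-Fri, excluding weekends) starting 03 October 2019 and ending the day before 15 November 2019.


Start: 2019-10-03 (Thursday)
End (exclusive): 2019-11-15 (Friday)
Total calendar days: 43
Full weeks: 43 // 7 = 6 -> 30 weekdays
Remaining 1 days starting on Thursday:
  Thu(w) -> 1 weekdays
Total business days: 30 + 1 = 31

31


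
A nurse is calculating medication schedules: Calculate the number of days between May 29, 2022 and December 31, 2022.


Start: May 29, 2022
End: December 31, 2022
Days left in May: 2
June: 30
July: 31
August: 31
September: 30
... plus remaining months
Sum of remaining months: 214
Total: 2 + 214 = 216

216


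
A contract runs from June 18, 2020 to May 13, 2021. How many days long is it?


Start date: 2020-06-18
End date: 2021-05-13
Jun 2020: +13 days
Jul 2020: +31 days
Aug 2020: +31 days
... (9 more months)
Total: 329 days

329


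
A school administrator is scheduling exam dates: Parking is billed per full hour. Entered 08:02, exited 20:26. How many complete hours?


Start: 08:02
End: 20:26
Hour difference: 20 - 8 = 12 hours
Minute difference: 26 - 2 = 24 minutes
Total minutes: 744
Complete hours: 744 / 60 = 12 (remainder 24)

12


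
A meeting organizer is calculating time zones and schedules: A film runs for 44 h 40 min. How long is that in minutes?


Hours: 44
Minutes: 40
Convert hours to minutes: 44 x 60 = 2640
Add remaining minutes: 2640 + 40 = 2680

2680


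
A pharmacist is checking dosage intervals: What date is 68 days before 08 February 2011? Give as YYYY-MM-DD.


Start: 2011-02-08
Subtracting 68 days
Days already passed in February: 8
After going back through February: 60 more days to subtract
January 2011: 31 days, 29 remaining
December 2010 has 31 days, need 29
Result: 2010-12-02

2010-12-02


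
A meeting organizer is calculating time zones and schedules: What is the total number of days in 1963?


Year: 1963
Check leap year rules:
Divisible by 4? No
1963 is not a leap year
Days: 365

365


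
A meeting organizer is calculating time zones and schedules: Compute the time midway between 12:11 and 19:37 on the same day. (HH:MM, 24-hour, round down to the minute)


Start time: 12:11 = 731 minutes from midnight
End time: 19:37 = 1177 minutes from midnight
Sum: 731 + 1177 = 1908
Midpoint: 1908 / 2 = 954 minutes
Convert: 954 / 60 = 15 hours, 54 minutes
Result: 15:54

15:54


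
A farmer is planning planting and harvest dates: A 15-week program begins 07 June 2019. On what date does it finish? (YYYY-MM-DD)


Start: 2019-06-07
Weeks to add: 15
Convert to days: 15 x 7 = 105 days
Add 105 days to 2019-06-07
Result: 2019-09-20

2019-09-20


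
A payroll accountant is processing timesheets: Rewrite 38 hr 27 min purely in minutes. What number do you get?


Hours: 38
Extra minutes: 27
Minutes per hour: 60
Hours to minutes: 38 x 60 = 2280
Total: 2280 + 27 = 2307

2307


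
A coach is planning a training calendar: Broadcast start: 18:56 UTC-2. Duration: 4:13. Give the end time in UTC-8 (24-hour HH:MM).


Start: 18:56 in UTC-2
Step 1 - add duration:
  minutes: 56 + 13 = 69 (carry 1h)
  hours: 18 + 4 + 1 = 23
  end in UTC-2: 23:09
Step 2 - convert UTC-2 -> UTC-8:
  offset difference: -8 - (-2) = -6 hours
  23 + (-6) = 17 -> mod 24 = 17
Result: 17:09 in UTC-8

17:09


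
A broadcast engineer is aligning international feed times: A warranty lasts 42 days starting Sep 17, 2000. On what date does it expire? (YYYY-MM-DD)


Start: 2000-09-17
Adding 42 days
Days remaining in September: 13
After September: 29 days still to add
October 2000 has 31 days, need 29
Result: 2000-10-29

2000-10-29


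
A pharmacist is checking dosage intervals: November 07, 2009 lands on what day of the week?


Date: 2009-11-07
January 1, 2009 is a Thursday
Day of year: 311
Offset from Jan 1: 310 days
310 mod 7 = 2
Result: Saturday

Saturday


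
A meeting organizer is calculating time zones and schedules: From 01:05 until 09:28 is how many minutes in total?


Start time: 01:05 = 65 minutes from midnight
End time: 09:28 = 568 minutes from midnight
Difference: 568 - 65 = 503 minutes
That is 8 hours and 23 minutes

503


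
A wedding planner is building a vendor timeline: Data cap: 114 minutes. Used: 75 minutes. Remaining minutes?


Total budget: 114 minutes
Time used: 75 minutes
Remaining: 114 - 75 = 39 minutes
Percent used: 65.8%
Percent remaining: 34.2%

39


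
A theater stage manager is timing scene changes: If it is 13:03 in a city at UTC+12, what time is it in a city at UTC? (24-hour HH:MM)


Local time: 13:03 at UTC+12 (offset 12h)
Target zone: UTC (offset 0h)
Difference: 0 - (12) = -12 hours
Calculation: 13 + (-12) = 1
Result: 01:03

01:03


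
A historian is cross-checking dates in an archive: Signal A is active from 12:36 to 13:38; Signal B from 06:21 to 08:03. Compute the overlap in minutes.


Interval A: [756, 818] minutes from midnight
Interval B: [381, 483] minutes from midnight
Overlap start = max(756, 381) = 756
Overlap end = min(818, 483) = 483
End <= start, so the intervals do not overlap: 0 minutes

0


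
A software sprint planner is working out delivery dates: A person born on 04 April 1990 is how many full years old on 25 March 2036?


Birth: 1990-04-04
Reference: 2036-03-25
Year difference: 2036 - 1990 = 46
Has birthday (04-04) occurred by 03-25? No
Birthday not yet reached this year -> subtract 1
Age in full years: 45

45


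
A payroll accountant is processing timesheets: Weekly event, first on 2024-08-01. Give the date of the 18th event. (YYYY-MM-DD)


First occurrence: 2024-08-01 (occurrence 1)
Each occurrence is 7 days after the previous.
Occurrence 18 is 17 weeks after the first.
17 weeks = 119 days
2024-08-01 + 119 days = 2024-11-28

2024-11-28


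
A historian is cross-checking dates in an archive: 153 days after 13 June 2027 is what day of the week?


Start: 2027-06-13 (Sunday)
Step 1 - find target date: add 153 days
  2027-06-13 + 153 days = 2027-11-13
Step 2 - day of week:
  153 mod 7 = 6
  Sunday + 6 days -> Saturday
Result: Saturday (2027-11-13)

Saturday


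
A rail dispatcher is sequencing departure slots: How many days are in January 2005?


Month: January
Year: 2005
January is a 31-day month
Total: 31 days

31


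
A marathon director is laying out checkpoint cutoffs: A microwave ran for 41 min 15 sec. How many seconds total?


Minutes: 41
Extra seconds: 15
Seconds per minute: 60
Minutes to seconds: 41 x 60 = 2460
Total: 2460 + 15 = 2475

2475


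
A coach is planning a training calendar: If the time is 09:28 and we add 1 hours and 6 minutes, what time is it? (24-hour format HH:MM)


Start time: 09:28
Adding: 1 hours 6 minutes
Minutes: 28 + 6 = 34
Hours: 9 + 1 + 0 = 10
Result: 10:34

10:34


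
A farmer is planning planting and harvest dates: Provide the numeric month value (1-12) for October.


Calendar month order:
9. September
10. October <--
11. November
October is month number 10

10


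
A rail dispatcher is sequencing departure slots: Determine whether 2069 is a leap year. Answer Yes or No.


Year: 2069
Divisible by 4? 2069 / 4 = 517.25 -> No
Not divisible by 4, so NOT a leap year

No


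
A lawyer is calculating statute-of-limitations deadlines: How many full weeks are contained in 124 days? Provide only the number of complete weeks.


Total days: 124
Days per week: 7
Division: 124 / 7 = 17 remainder 5
Complete weeks: 17
Remaining days: 5

17


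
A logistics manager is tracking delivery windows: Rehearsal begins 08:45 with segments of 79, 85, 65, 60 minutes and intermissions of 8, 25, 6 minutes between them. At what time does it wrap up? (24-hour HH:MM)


Start: 08:45 = 525 min from midnight
  after task 1 (79 min): 10:04
  after break (8 min): 10:12
  after task 2 (85 min): 11:37
  after break (25 min): 12:02
  after task 3 (65 min): 13:07
  after break (6 min): 13:13
  after task 4 (60 min): 14:13
Total elapsed: 328 minutes
End time: 14:13

14:13


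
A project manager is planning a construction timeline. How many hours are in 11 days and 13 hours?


Days: 11
Extra hours: 13
Hours per day: 24
Days to hours: 11 x 24 = 264
Total: 264 + 13 = 277

277


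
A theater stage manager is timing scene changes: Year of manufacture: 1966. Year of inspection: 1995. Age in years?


Birth year: 1966
Current year: 1995
Age = current year - birth year
Age = 1995 - 1966 = 29

29


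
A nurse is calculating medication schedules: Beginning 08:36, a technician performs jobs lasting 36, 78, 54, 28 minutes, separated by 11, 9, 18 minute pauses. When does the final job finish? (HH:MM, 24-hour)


Start: 08:36 = 516 min from midnight
  after task 1 (36 min): 09:12
  after break (11 min): 09:23
  after task 2 (78 min): 10:41
  after break (9 min): 10:50
  after task 3 (54 min): 11:44
  after break (18 min): 12:02
  after task 4 (28 min): 12:30
Total elapsed: 234 minutes
End time: 12:30

12:30


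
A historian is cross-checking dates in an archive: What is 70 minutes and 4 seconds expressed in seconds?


Minutes: 70
Extra seconds: 4
Seconds per minute: 60
Minutes to seconds: 70 x 60 = 4200
Total: 4200 + 4 = 4204

4204


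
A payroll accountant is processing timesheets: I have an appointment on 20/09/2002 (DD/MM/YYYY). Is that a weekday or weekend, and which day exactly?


Date: 2002-09-20
January 1, 2002 is a Tuesday
Day of year: 263
Offset from Jan 1: 262 days
262 mod 7 = 3
Result: Friday

Friday


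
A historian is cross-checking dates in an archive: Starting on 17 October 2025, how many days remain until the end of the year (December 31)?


Start: October 17, 2025
End: December 31, 2025
Days left in October: 14
November: 30
December: 31
Sum of remaining months: 61
Total: 14 + 61 = 75

75


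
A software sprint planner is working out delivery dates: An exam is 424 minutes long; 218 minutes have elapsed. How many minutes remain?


Total budget: 424 minutes
Time used: 218 minutes
Remaining: 424 - 218 = 206 minutes
Percent used: 51.4%
Percent remaining: 48.6%

206


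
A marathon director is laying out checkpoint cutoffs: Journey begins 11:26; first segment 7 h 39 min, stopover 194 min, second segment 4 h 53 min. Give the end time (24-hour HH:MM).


Depart: 11:26
Leg 1: +459 min -> 19:05
Layover: +194 min -> 22:19
Leg 2: +293 min -> 03:12
Total travel: 946 minutes = 15h 46m
Arrival: 03:12

03:12


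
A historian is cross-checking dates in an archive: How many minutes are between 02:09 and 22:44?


Start time: 02:09 = 129 minutes from midnight
End time: 22:44 = 1364 minutes from midnight
Difference: 1364 - 129 = 1235 minutes
That is 20 hours and 35 minutes

1235


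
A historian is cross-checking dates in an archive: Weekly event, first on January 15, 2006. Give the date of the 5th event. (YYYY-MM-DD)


First occurrence: 2006-01-15 (occurrence 1)
Each occurrence is 7 days after the previous.
Occurrence 5 is 4 weeks after the first.
4 weeks = 28 days
2006-01-15 + 28 days = 2006-02-12

2006-02-12


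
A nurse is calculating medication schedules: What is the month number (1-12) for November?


Calendar month order:
10. October
11. November <--
12. December
November is month number 11

11


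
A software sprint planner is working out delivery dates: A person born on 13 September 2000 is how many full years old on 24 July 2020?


Birth: 2000-09-13
Reference: 2020-07-24
Year difference: 2020 - 2000 = 20
Has birthday (09-13) occurred by 07-24? No
Birthday not yet reached this year -> subtract 1
Age in full years: 19

19


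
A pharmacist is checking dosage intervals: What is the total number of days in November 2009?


Month: November
Year: 2009
November is a 30-day month
Total: 30 days

30


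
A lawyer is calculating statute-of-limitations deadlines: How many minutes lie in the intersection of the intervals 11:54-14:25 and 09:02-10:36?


Interval A: [714, 865] minutes from midnight
Interval B: [542, 636] minutes from midnight
Overlap start = max(714, 542) = 714
Overlap end = min(865, 636) = 636
End <= start, so the intervals do not overlap: 0 minutes

0


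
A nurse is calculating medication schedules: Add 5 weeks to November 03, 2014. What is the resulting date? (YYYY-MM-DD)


Start: 2014-11-03
Weeks to add: 5
Convert to days: 5 x 7 = 35 days
Add 35 days to 2014-11-03
Result: 2014-12-08

2014-12-08


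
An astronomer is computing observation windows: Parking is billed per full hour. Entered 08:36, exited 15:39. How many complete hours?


Start: 08:36
End: 15:39
Hour difference: 15 - 8 = 7 hours
Minute difference: 39 - 36 = 3 minutes
Total minutes: 423
Complete hours: 423 / 60 = 7 (remainder 3)

7


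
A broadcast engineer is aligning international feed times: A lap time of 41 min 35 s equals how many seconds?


Minutes: 41
Seconds: 35
Convert minutes to seconds: 41 x 60 = 2460
Add remaining seconds: 2460 + 35 = 2495

2495


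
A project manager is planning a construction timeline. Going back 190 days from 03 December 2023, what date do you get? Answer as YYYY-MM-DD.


Start: 2023-12-03
Subtracting 190 days
Days already passed in December: 3
After going back through December: 187 more days to subtract
November 2023: 30 days, 157 remaining
October 2023: 31 days, 126 remaining
September 2023: 30 days, 96 remaining
August 2023: 31 days, 65 remaining
Result: 2023-05-27

2023-05-27


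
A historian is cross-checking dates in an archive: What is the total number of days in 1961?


Year: 1961
Check leap year rules:
Divisible by 4? No
1961 is not a leap year
Days: 365

365


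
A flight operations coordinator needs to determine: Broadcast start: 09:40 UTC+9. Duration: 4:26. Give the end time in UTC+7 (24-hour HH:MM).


Start: 09:40 in UTC+9
Step 1 - add duration:
  minutes: 40 + 26 = 66 (carry 1h)
  hours: 9 + 4 + 1 = 14
  end in UTC+9: 14:06
Step 2 - convert UTC+9 -> UTC+7:
  offset difference: 7 - (9) = -2 hours
  14 + (-2) = 12 -> mod 24 = 12
Result: 12:06 in UTC+7

12:06


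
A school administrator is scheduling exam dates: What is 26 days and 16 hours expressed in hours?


Days: 26
Extra hours: 16
Hours per day: 24
Days to hours: 26 x 24 = 624
Total: 624 + 16 = 640

640


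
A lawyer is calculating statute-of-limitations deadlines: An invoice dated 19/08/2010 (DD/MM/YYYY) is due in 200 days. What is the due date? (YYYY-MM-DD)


Start: 2010-08-19
Adding 200 days
Days remaining in August: 12
After August: 188 days still to add
September 2010: 30 days, 158 remaining
October 2010: 31 days, 127 remaining
November 2010: 30 days, 97 remaining
December 2010: 31 days, 66 remaining
Result: 2011-03-07

2011-03-07


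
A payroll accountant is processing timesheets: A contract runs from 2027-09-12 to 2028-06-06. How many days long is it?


Start date: 2027-09-12
End date: 2028-06-06
Sep 2027: +19 days
Oct 2027: +31 days
Nov 2027: +30 days
... (7 more months)
Total: 268 days

268


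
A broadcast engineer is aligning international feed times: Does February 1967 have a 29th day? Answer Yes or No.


Year: 1967
Divisible by 4? 1967 / 4 = 491.75 -> No
Not divisible by 4, so NOT a leap year

No


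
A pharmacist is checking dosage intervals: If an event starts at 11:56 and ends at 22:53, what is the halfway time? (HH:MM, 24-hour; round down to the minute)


Start time: 11:56 = 716 minutes from midnight
End time: 22:53 = 1373 minutes from midnight
Sum: 716 + 1373 = 2089
Midpoint: 2089 / 2 = 1044 minutes
Convert: 1044 / 60 = 17 hours, 24 minutes
Result: 17:24

17:24


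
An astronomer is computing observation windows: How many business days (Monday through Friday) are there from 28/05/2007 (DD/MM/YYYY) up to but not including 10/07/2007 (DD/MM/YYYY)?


Start: 2007-05-28 (Monday)
End (exclusive): 2007-07-10 (Tuesday)
Total calendar days: 43
Full weeks: 43 // 7 = 6 -> 30 weekdays
Remaining 1 days starting on Monday:
  Mon(w) -> 1 weekdays
Total business days: 30 + 1 = 31

31


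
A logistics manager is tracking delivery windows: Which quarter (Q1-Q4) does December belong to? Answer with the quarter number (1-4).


Month: December (month 12)
Q1: January-March (months 1-3)
Q2: April-June (months 4-6)
Q3: July-September (months 7-9)
Q4: October-December (months 10-12)
Month 12 falls in Q4

4


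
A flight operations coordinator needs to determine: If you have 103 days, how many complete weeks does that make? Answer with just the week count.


Total days: 103
Days per week: 7
Division: 103 / 7 = 14 remainder 5
Complete weeks: 14
Remaining days: 5

14


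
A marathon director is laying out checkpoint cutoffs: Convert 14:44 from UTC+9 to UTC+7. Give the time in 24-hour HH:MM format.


Local time: 14:44 at UTC+9 (offset 9h)
Target zone: UTC+7 (offset 7h)
Difference: 7 - (9) = -2 hours
Calculation: 14 + (-2) = 12
Result: 12:44

12:44


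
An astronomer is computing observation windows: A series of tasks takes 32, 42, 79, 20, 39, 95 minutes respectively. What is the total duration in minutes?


Durations: 32, 42, 79, 20, 39, 95
Running sum: 32
+ 42 = 74
+ 79 = 153
+ 20 = 173
+ 39 = 212
+ 95 = 307
Total duration: 307 minutes
That is 5 hours and 7 minutes

307


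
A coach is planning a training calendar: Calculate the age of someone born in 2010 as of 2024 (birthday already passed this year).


Birth year: 2010
Current year: 2024
Age = current year - birth year
Age = 2024 - 2010 = 14

14


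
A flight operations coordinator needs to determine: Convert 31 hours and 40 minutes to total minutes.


Hours: 31
Minutes: 40
Convert hours to minutes: 31 x 60 = 1860
Add remaining minutes: 1860 + 40 = 1900

1900


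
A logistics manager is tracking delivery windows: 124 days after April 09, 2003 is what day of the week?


Start: 2003-04-09 (Wednesday)
Step 1 - find target date: add 124 days
  2003-04-09 + 124 days = 2003-08-11
Step 2 - day of week:
  124 mod 7 = 5
  Wednesday + 5 days -> Monday
Result: Monday (2003-08-11)

Monday


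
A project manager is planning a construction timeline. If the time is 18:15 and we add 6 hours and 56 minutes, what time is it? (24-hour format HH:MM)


Start time: 18:15
Adding: 6 hours 56 minutes
Minutes: 15 + 56 = 71
Minute overflow: 71 >= 60, so carry 1 hour, minutes = 11
Hours: 18 + 6 + 1 = 25
Hour wraparound: 25 mod 24 = 1
Result: 01:11

01:11


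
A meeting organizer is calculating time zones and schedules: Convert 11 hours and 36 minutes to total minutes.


Hours: 11
Extra minutes: 36
Minutes per hour: 60
Hours to minutes: 11 x 60 = 660
Total: 660 + 36 = 696

696


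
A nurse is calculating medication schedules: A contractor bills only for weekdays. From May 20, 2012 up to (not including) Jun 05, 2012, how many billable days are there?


Start: 2012-05-20 (Sunday)
End (exclusive): 2012-06-05 (Tuesday)
Total calendar days: 16
Full weeks: 16 // 7 = 2 -> 10 weekdays
Remaining 2 days starting on Sunday:
  Sun(-), Mon(w) -> 1 weekdays
Total business days: 10 + 1 = 11

11


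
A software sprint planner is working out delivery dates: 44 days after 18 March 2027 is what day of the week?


Start: 2027-03-18 (Thursday)
Step 1 - find target date: add 44 days
  2027-03-18 + 44 days = 2027-05-01
Step 2 - day of week:
  44 mod 7 = 2
  Thursday + 2 days -> Saturday
Result: Saturday (2027-05-01)

Saturday


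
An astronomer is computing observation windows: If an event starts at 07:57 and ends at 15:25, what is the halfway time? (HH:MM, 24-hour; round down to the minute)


Start time: 07:57 = 477 minutes from midnight
End time: 15:25 = 925 minutes from midnight
Sum: 477 + 925 = 1402
Midpoint: 1402 / 2 = 701 minutes
Convert: 701 / 60 = 11 hours, 41 minutes
Result: 11:41

11:41


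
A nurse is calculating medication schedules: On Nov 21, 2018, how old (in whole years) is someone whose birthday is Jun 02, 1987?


Birth: 1987-06-02
Reference: 2018-11-21
Year difference: 2018 - 1987 = 31
Has birthday (06-02) occurred by 11-21? Yes
Age in full years: 31

31


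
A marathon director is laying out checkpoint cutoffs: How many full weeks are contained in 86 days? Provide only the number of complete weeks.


Total days: 86
Days per week: 7
Division: 86 / 7 = 12 remainder 2
Complete weeks: 12
Remaining days: 2

12


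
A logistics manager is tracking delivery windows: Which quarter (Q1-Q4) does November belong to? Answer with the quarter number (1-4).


Month: November (month 11)
Q1: January-March (months 1-3)
Q2: April-June (months 4-6)
Q3: July-September (months 7-9)
Q4: October-December (months 10-12)
Month 11 falls in Q4

4


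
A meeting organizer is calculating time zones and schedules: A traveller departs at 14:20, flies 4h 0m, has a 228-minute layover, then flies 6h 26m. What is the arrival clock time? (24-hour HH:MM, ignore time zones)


Depart: 14:20
Leg 1: +240 min -> 18:20
Layover: +228 min -> 22:08
Leg 2: +386 min -> 04:34
Total travel: 854 minutes = 14h 14m
Arrival: 04:34

04:34


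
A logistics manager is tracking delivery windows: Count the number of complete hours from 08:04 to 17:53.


Start: 08:04
End: 17:53
Hour difference: 17 - 8 = 9 hours
Minute difference: 53 - 4 = 49 minutes
Total minutes: 589
Complete hours: 589 / 60 = 9 (remainder 49)

9


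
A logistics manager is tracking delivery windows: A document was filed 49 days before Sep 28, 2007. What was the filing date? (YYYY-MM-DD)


Start: 2007-09-28
Subtracting 49 days
Days already passed in September: 28
After going back through September: 21 more days to subtract
August 2007 has 31 days, need 21
Result: 2007-08-10

2007-08-10


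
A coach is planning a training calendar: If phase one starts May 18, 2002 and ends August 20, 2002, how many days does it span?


Start date: 2002-05-18
End date: 2002-08-20
May 2002: +14 days
Jun 2002: +30 days
Jul 2002: +31 days
Aug 2002: +19 days
Total: 94 days

94


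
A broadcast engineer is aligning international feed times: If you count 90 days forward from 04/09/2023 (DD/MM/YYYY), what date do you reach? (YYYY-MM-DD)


Start: 2023-09-04
Adding 90 days
Days remaining in September: 26
After September: 64 days still to add
October 2023: 31 days, 33 remaining
November 2023: 30 days, 3 remaining
December 2023 has 31 days, need 3
Result: 2023-12-03

2023-12-03


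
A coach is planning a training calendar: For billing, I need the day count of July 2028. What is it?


Month: July
Year: 2028
July is a 31-day month
Total: 31 days

31


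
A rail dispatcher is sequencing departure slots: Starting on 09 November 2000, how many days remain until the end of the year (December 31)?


Start: November 09, 2000
End: December 31, 2000
Days left in November: 21
December: 31
Sum of remaining months: 31
Total: 21 + 31 = 52

52


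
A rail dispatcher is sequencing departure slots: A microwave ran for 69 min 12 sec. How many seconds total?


Minutes: 69
Extra seconds: 12
Seconds per minute: 60
Minutes to seconds: 69 x 60 = 4140
Total: 4140 + 12 = 4152

4152


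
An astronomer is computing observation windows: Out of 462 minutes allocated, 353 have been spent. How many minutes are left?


Total budget: 462 minutes
Time used: 353 minutes
Remaining: 462 - 353 = 109 minutes
Percent used: 76.4%
Percent remaining: 23.6%

109


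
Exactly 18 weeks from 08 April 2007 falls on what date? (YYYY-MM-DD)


Start: 2007-04-08
Weeks to add: 18
Convert to days: 18 x 7 = 126 days
Add 126 days to 2007-04-08
Result: 2007-08-12

2007-08-12


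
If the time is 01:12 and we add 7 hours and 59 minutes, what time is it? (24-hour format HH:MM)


Start time: 01:12
Adding: 7 hours 59 minutes
Minutes: 12 + 59 = 71
Minute overflow: 71 >= 60, so carry 1 hour, minutes = 11
Hours: 1 + 7 + 1 = 9
Result: 09:11

09:11


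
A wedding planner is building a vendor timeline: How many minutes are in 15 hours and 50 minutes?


Hours: 15
Minutes: 50
Convert hours to minutes: 15 x 60 = 900
Add remaining minutes: 900 + 50 = 950

950


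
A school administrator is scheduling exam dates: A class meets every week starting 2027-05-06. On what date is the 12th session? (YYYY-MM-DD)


First occurrence: 2027-05-06 (occurrence 1)
Each occurrence is 7 days after the previous.
Occurrence 12 is 11 weeks after the first.
11 weeks = 77 days
2027-05-06 + 77 days = 2027-07-22

2027-07-22


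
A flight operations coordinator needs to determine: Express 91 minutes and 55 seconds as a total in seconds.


Minutes: 91
Seconds: 55
Convert minutes to seconds: 91 x 60 = 5460
Add remaining seconds: 5460 + 55 = 5515

5515


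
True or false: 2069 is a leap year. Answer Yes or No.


Year: 2069
Divisible by 4? 2069 / 4 = 517.25 -> No
Not divisible by 4, so NOT a leap year

No


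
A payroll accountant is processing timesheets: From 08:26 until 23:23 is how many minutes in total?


Start time: 08:26 = 506 minutes from midnight
End time: 23:23 = 1403 minutes from midnight
Difference: 1403 - 506 = 897 minutes
That is 14 hours and 57 minutes

897


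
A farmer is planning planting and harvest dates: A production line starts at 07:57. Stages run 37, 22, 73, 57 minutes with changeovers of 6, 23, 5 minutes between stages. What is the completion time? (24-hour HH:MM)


Start: 07:57 = 477 min from midnight
  after task 1 (37 min): 08:34
  after break (6 min): 08:40
  after task 2 (22 min): 09:02
  after break (23 min): 09:25
  after task 3 (73 min): 10:38
  after break (5 min): 10:43
  after task 4 (57 min): 11:40
Total elapsed: 223 minutes
End time: 11:40

11:40
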